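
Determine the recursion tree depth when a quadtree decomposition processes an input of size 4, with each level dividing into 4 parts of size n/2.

For divide and conquer with division factor 2:

Problem sizes at each level:
Level 0: 4
Level 1: 2
Level 2: 1

The root is level 0 and the size-1 base case is level 2 (the tree spans levels 0 through 2, i.e. 3 levels counting the root), so the depth is the number of divisions: log_2(4) = 2

The recursion tree depth is log_2(4) = 2. At each level, the problem size is divided by 2, so it takes 2 divisions to reduce to a base case of size 1. The algorithm makes 4 recursive calls at each level.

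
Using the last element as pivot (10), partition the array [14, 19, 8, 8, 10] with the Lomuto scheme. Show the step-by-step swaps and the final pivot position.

Lomuto partition with pivot = 10:

Initial array: [14, 19, 8, 8, 10]

arr[0]=14 > 10: no swap
arr[1]=19 > 10: no swap
arr[2]=8 <= 10: swap with position 0, array becomes [8, 19, 14, 8, 10]
arr[3]=8 <= 10: swap with position 1, array becomes [8, 8, 14, 19, 10]

Place pivot at position 2: [8, 8, 10, 19, 14]
Pivot position: 2

After partitioning with pivot 10, the array becomes [8, 8, 10, 19, 14]. The pivot is placed at index 2. All elements to the left of the pivot are <= 10, and all elements to the right are > 10.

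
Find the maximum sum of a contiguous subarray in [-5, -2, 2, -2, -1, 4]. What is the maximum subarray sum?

Using Kadane's algorithm on [-5, -2, 2, -2, -1, 4]:

Scanning through the array:
Position 1 (value -2): max_ending_here = -2, max_so_far = -2
Position 2 (value 2): max_ending_here = 2, max_so_far = 2
Position 3 (value -2): max_ending_here = 0, max_so_far = 2
Position 4 (value -1): max_ending_here = -1, max_so_far = 2
Position 5 (value 4): max_ending_here = 4, max_so_far = 4

Maximum subarray: [4]
Maximum sum: 4

The maximum subarray is [4] with sum 4. This subarray runs from index 5 to index 5.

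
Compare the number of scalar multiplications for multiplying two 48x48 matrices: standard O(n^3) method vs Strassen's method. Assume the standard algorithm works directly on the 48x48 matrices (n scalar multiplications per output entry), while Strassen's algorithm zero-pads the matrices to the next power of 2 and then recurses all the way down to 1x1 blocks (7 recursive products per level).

Matrix multiplication for 48x48 matrices:

Strassen's algorithm requires power-of-2 dimensions. Pad 48x48 to 64x64 (next power of 2).

Standard algorithm: 48^3 = 110592 multiplications
Strassen's algorithm: 7^(log2(64)) = 7^6 = 117649 multiplications
Difference: 110592 - 117649 = -7057 (Strassen uses MORE here due to padding overhead — for small or just-over-power-of-2 n, padding can outweigh the per-level savings)

Standard: 110592 multiplications (48^3). Strassen: 117649 multiplications (7^6, after padding to 64x64). Strassen reduces 8 recursive multiplications to 7 at each level.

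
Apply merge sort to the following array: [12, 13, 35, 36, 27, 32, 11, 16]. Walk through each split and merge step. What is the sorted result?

Merge sort trace:

Split: [12, 13, 35, 36, 27, 32, 11, 16] -> [12, 13, 35, 36] and [27, 32, 11, 16]
  Split: [12, 13, 35, 36] -> [12, 13] and [35, 36]
    Split: [12, 13] -> [12] and [13]
    Merge: [12] + [13] -> [12, 13]
    Split: [35, 36] -> [35] and [36]
    Merge: [35] + [36] -> [35, 36]
  Merge: [12, 13] + [35, 36] -> [12, 13, 35, 36]
  Split: [27, 32, 11, 16] -> [27, 32] and [11, 16]
    Split: [27, 32] -> [27] and [32]
    Merge: [27] + [32] -> [27, 32]
    Split: [11, 16] -> [11] and [16]
    Merge: [11] + [16] -> [11, 16]
  Merge: [27, 32] + [11, 16] -> [11, 16, 27, 32]
Merge: [12, 13, 35, 36] + [11, 16, 27, 32] -> [11, 12, 13, 16, 27, 32, 35, 36]

Final sorted array: [11, 12, 13, 16, 27, 32, 35, 36]

The merge sort proceeds by recursively splitting the array and merging sorted halves.
After all merges, the sorted array is [11, 12, 13, 16, 27, 32, 35, 36].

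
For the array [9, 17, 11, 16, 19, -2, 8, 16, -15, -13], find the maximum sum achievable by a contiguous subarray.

Using Kadane's algorithm on [9, 17, 11, 16, 19, -2, 8, 16, -15, -13]:

Scanning through the array:
Position 1 (value 17): max_ending_here = 26, max_so_far = 26
Position 2 (value 11): max_ending_here = 37, max_so_far = 37
Position 3 (value 16): max_ending_here = 53, max_so_far = 53
Position 4 (value 19): max_ending_here = 72, max_so_far = 72
Position 5 (value -2): max_ending_here = 70, max_so_far = 72
Position 6 (value 8): max_ending_here = 78, max_so_far = 78
Position 7 (value 16): max_ending_here = 94, max_so_far = 94
Position 8 (value -15): max_ending_here = 79, max_so_far = 94
Position 9 (value -13): max_ending_here = 66, max_so_far = 94

Maximum subarray: [9, 17, 11, 16, 19, -2, 8, 16]
Maximum sum: 94

The maximum subarray is [9, 17, 11, 16, 19, -2, 8, 16] with sum 94. This subarray runs from index 0 to index 7.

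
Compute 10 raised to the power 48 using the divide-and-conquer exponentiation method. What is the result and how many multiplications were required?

Computing 10^48 by squaring (build up from 10^1; each line after the first costs one multiplication):

10^1 = 10
10^2 = (10^1)^2 = 10^2 = 100
10^3 = 10 * 10^2 = 10 * 100 = 1000
10^6 = (10^3)^2 = 1000^2 = 1000000
10^12 = (10^6)^2 = 1000000^2 = 1000000000000
10^24 = (10^12)^2 = 1000000000000^2 = 1000000000000000000000000
10^48 = (10^24)^2 = 1000000000000000000000000^2 = 1000000000000000000000000000000000000000000000000

Result: 1000000000000000000000000000000000000000000000000
Multiplications needed: 6 (6 lines after 10^1)

10^48 = 1000000000000000000000000000000000000000000000000. Using exponentiation by squaring, this requires 6 multiplications. The key idea: if the exponent is even, square the half-power; if odd, multiply by the base once.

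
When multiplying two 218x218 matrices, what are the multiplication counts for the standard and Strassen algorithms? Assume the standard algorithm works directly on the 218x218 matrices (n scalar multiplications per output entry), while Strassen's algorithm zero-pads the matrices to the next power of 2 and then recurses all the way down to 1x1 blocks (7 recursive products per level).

Matrix multiplication for 218x218 matrices:

Strassen's algorithm requires power-of-2 dimensions. Pad 218x218 to 256x256 (next power of 2).

Standard algorithm: 218^3 = 10360232 multiplications
Strassen's algorithm: 7^(log2(256)) = 7^8 = 5764801 multiplications
Savings: 10360232 - 5764801 = 4595431 multiplications

Standard: 10360232 multiplications (218^3). Strassen: 5764801 multiplications (7^8, after padding to 256x256). Strassen reduces 8 recursive multiplications to 7 at each level.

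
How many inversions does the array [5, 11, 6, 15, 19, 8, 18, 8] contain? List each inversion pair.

Finding inversions in [5, 11, 6, 15, 19, 8, 18, 8]:

(1, 2): arr[1]=11 > arr[2]=6
(1, 5): arr[1]=11 > arr[5]=8
(1, 7): arr[1]=11 > arr[7]=8
(3, 5): arr[3]=15 > arr[5]=8
(3, 7): arr[3]=15 > arr[7]=8
(4, 5): arr[4]=19 > arr[5]=8
(4, 6): arr[4]=19 > arr[6]=18
(4, 7): arr[4]=19 > arr[7]=8
(6, 7): arr[6]=18 > arr[7]=8

Total inversions: 9

The array has 9 inversion(s): (1,2), (1,5), (1,7), (3,5), (3,7), (4,5), (4,6), (4,7), (6,7). Each pair (i,j) satisfies i < j and arr[i] > arr[j].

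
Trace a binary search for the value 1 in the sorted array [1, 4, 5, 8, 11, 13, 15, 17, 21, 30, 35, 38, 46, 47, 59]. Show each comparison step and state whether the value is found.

Binary search for 1 in [1, 4, 5, 8, 11, 13, 15, 17, 21, 30, 35, 38, 46, 47, 59]:

lo=0, hi=14, mid=7, arr[mid]=17 -> 17 > 1, search left half
lo=0, hi=6, mid=3, arr[mid]=8 -> 8 > 1, search left half
lo=0, hi=2, mid=1, arr[mid]=4 -> 4 > 1, search left half
lo=0, hi=0, mid=0, arr[mid]=1 -> Found target at index 0!

Binary search finds 1 at index 0 after 4 comparisons. The search repeatedly halves the search space by comparing with the middle element.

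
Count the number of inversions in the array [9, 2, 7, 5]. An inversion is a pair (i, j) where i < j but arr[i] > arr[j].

Finding inversions in [9, 2, 7, 5]:

(0, 1): arr[0]=9 > arr[1]=2
(0, 2): arr[0]=9 > arr[2]=7
(0, 3): arr[0]=9 > arr[3]=5
(2, 3): arr[2]=7 > arr[3]=5

Total inversions: 4

The array has 4 inversion(s): (0,1), (0,2), (0,3), (2,3). Each pair (i,j) satisfies i < j and arr[i] > arr[j].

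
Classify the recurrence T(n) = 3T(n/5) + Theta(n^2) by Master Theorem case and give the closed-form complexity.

Master Theorem for T(n) = 3T(n/5) + O(n^2):

a = 3, b = 5, c = 2
log_b(a) = log_5(3) = 0.6826

Case 3: c = 2 > log_5(3) = 0.6826
T(n) = O(n^2) = O(n^2)

For T(n) = 3T(n/5) + O(n^2): log_5(3) = 0.6826. This is Case 3 of the Master Theorem (c > log_b(a), work dominated by root), giving O(n^2).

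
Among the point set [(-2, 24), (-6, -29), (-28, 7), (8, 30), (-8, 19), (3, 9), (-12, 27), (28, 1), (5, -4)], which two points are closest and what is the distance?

Computing all pairwise distances among 9 points:

d((-2, 24), (-6, -29)) = 53.1507
d((-2, 24), (-28, 7)) = 31.0644
d((-2, 24), (8, 30)) = 11.6619
d((-2, 24), (-8, 19)) = 7.8102 <-- minimum
d((-2, 24), (3, 9)) = 15.8114
d((-2, 24), (-12, 27)) = 10.4403
d((-2, 24), (28, 1)) = 37.8021
d((-2, 24), (5, -4)) = 28.8617
d((-6, -29), (-28, 7)) = 42.19
d((-6, -29), (8, 30)) = 60.6383
d((-6, -29), (-8, 19)) = 48.0416
d((-6, -29), (3, 9)) = 39.0512
d((-6, -29), (-12, 27)) = 56.3205
d((-6, -29), (28, 1)) = 45.3431
d((-6, -29), (5, -4)) = 27.313
d((-28, 7), (8, 30)) = 42.72
d((-28, 7), (-8, 19)) = 23.3238
d((-28, 7), (3, 9)) = 31.0644
d((-28, 7), (-12, 27)) = 25.6125
d((-28, 7), (28, 1)) = 56.3205
d((-28, 7), (5, -4)) = 34.7851
d((8, 30), (-8, 19)) = 19.4165
d((8, 30), (3, 9)) = 21.587
d((8, 30), (-12, 27)) = 20.2237
d((8, 30), (28, 1)) = 35.2278
d((8, 30), (5, -4)) = 34.1321
d((-8, 19), (3, 9)) = 14.8661
d((-8, 19), (-12, 27)) = 8.9443
d((-8, 19), (28, 1)) = 40.2492
d((-8, 19), (5, -4)) = 26.4197
d((3, 9), (-12, 27)) = 23.4307
d((3, 9), (28, 1)) = 26.2488
d((3, 9), (5, -4)) = 13.1529
d((-12, 27), (28, 1)) = 47.7074
d((-12, 27), (5, -4)) = 35.3553
d((28, 1), (5, -4)) = 23.5372

Closest pair: (-2, 24) and (-8, 19) with distance 7.8102

The closest pair is (-2, 24) and (-8, 19) with Euclidean distance 7.8102. For 9 points, brute-force pairwise comparison is shown above. For large n, the divide-and-conquer algorithm (sort by x, recurse on halves, check the dividing strip) achieves O(n log n).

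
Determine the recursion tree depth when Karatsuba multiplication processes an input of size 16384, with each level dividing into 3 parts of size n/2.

For divide and conquer with division factor 2:

Problem sizes at each level:
Level 0: 16384
Level 1: 8192
Level 2: 4096
Level 3: 2048
Level 4: 1024
Level 5: 512
Level 6: 256
Level 7: 128
Level 8: 64
Level 9: 32
Level 10: 16
Level 11: 8
Level 12: 4
Level 13: 2
Level 14: 1

The root is level 0 and the size-1 base case is level 14 (the tree spans levels 0 through 14, i.e. 15 levels counting the root), so the depth is the number of divisions: log_2(16384) = 14

The recursion tree depth is log_2(16384) = 14. At each level, the problem size is divided by 2, so it takes 14 divisions to reduce to a base case of size 1. The algorithm makes 3 recursive calls at each level.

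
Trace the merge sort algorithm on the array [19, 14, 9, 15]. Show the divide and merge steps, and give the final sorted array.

Merge sort trace:

Split: [19, 14, 9, 15] -> [19, 14] and [9, 15]
  Split: [19, 14] -> [19] and [14]
  Merge: [19] + [14] -> [14, 19]
  Split: [9, 15] -> [9] and [15]
  Merge: [9] + [15] -> [9, 15]
Merge: [14, 19] + [9, 15] -> [9, 14, 15, 19]

Final sorted array: [9, 14, 15, 19]

The merge sort proceeds by recursively splitting the array and merging sorted halves.
After all merges, the sorted array is [9, 14, 15, 19].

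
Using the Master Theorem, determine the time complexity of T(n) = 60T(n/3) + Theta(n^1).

Master Theorem for T(n) = 60T(n/3) + O(n^1):

a = 60, b = 3, c = 1
log_b(a) = log_3(60) = 3.7268

Case 1: c = 1 < log_3(60) = 3.7268
T(n) = O(n^(log_3 60))

For T(n) = 60T(n/3) + O(n^1): log_3(60) = 3.7268. This is Case 1 of the Master Theorem (c < log_b(a), work dominated by leaves), giving O(n^(log_3 60)).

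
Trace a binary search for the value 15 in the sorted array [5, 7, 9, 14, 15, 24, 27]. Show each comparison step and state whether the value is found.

Binary search for 15 in [5, 7, 9, 14, 15, 24, 27]:

lo=0, hi=6, mid=3, arr[mid]=14 -> 14 < 15, search right half
lo=4, hi=6, mid=5, arr[mid]=24 -> 24 > 15, search left half
lo=4, hi=4, mid=4, arr[mid]=15 -> Found target at index 4!

Binary search finds 15 at index 4 after 3 comparisons. The search repeatedly halves the search space by comparing with the middle element.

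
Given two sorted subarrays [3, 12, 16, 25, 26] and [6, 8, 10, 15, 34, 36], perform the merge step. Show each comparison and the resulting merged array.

Merging process:

Compare 3 vs 6: take 3 from left. Merged: [3]
Compare 12 vs 6: take 6 from right. Merged: [3, 6]
Compare 12 vs 8: take 8 from right. Merged: [3, 6, 8]
Compare 12 vs 10: take 10 from right. Merged: [3, 6, 8, 10]
Compare 12 vs 15: take 12 from left. Merged: [3, 6, 8, 10, 12]
Compare 16 vs 15: take 15 from right. Merged: [3, 6, 8, 10, 12, 15]
Compare 16 vs 34: take 16 from left. Merged: [3, 6, 8, 10, 12, 15, 16]
Compare 25 vs 34: take 25 from left. Merged: [3, 6, 8, 10, 12, 15, 16, 25]
Compare 26 vs 34: take 26 from left. Merged: [3, 6, 8, 10, 12, 15, 16, 25, 26]
Append remaining from right: [34, 36]. Merged: [3, 6, 8, 10, 12, 15, 16, 25, 26, 34, 36]

Final merged array: [3, 6, 8, 10, 12, 15, 16, 25, 26, 34, 36]
Total comparisons: 9

The merged array is [3, 6, 8, 10, 12, 15, 16, 25, 26, 34, 36], requiring 9 comparisons. The merge step runs in O(n) time where n is the total number of elements.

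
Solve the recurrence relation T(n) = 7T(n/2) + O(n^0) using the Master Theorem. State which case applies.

Master Theorem for T(n) = 7T(n/2) + O(n^0):

a = 7, b = 2, c = 0
log_b(a) = log_2(7) = 2.8074

Case 1: c = 0 < log_2(7) = 2.8074
T(n) = O(n^(log_2 7))

For T(n) = 7T(n/2) + O(n^0): log_2(7) = 2.8074. This is Case 1 of the Master Theorem (c < log_b(a), work dominated by leaves), giving O(n^(log_2 7)).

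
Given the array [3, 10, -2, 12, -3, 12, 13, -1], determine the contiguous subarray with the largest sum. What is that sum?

Using Kadane's algorithm on [3, 10, -2, 12, -3, 12, 13, -1]:

Scanning through the array:
Position 1 (value 10): max_ending_here = 13, max_so_far = 13
Position 2 (value -2): max_ending_here = 11, max_so_far = 13
Position 3 (value 12): max_ending_here = 23, max_so_far = 23
Position 4 (value -3): max_ending_here = 20, max_so_far = 23
Position 5 (value 12): max_ending_here = 32, max_so_far = 32
Position 6 (value 13): max_ending_here = 45, max_so_far = 45
Position 7 (value -1): max_ending_here = 44, max_so_far = 45

Maximum subarray: [3, 10, -2, 12, -3, 12, 13]
Maximum sum: 45

The maximum subarray is [3, 10, -2, 12, -3, 12, 13] with sum 45. This subarray runs from index 0 to index 6.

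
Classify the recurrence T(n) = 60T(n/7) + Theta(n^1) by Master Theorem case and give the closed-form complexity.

Master Theorem for T(n) = 60T(n/7) + O(n^1):

a = 60, b = 7, c = 1
log_b(a) = log_7(60) = 2.1041

Case 1: c = 1 < log_7(60) = 2.1041
T(n) = O(n^(log_7 60))

For T(n) = 60T(n/7) + O(n^1): log_7(60) = 2.1041. This is Case 1 of the Master Theorem (c < log_b(a), work dominated by leaves), giving O(n^(log_7 60)).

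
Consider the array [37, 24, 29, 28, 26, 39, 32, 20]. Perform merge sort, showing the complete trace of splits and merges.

Merge sort trace:

Split: [37, 24, 29, 28, 26, 39, 32, 20] -> [37, 24, 29, 28] and [26, 39, 32, 20]
  Split: [37, 24, 29, 28] -> [37, 24] and [29, 28]
    Split: [37, 24] -> [37] and [24]
    Merge: [37] + [24] -> [24, 37]
    Split: [29, 28] -> [29] and [28]
    Merge: [29] + [28] -> [28, 29]
  Merge: [24, 37] + [28, 29] -> [24, 28, 29, 37]
  Split: [26, 39, 32, 20] -> [26, 39] and [32, 20]
    Split: [26, 39] -> [26] and [39]
    Merge: [26] + [39] -> [26, 39]
    Split: [32, 20] -> [32] and [20]
    Merge: [32] + [20] -> [20, 32]
  Merge: [26, 39] + [20, 32] -> [20, 26, 32, 39]
Merge: [24, 28, 29, 37] + [20, 26, 32, 39] -> [20, 24, 26, 28, 29, 32, 37, 39]

Final sorted array: [20, 24, 26, 28, 29, 32, 37, 39]

The merge sort proceeds by recursively splitting the array and merging sorted halves.
After all merges, the sorted array is [20, 24, 26, 28, 29, 32, 37, 39].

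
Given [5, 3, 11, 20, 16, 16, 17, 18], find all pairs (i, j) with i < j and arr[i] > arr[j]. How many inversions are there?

Finding inversions in [5, 3, 11, 20, 16, 16, 17, 18]:

(0, 1): arr[0]=5 > arr[1]=3
(3, 4): arr[3]=20 > arr[4]=16
(3, 5): arr[3]=20 > arr[5]=16
(3, 6): arr[3]=20 > arr[6]=17
(3, 7): arr[3]=20 > arr[7]=18

Total inversions: 5

The array has 5 inversion(s): (0,1), (3,4), (3,5), (3,6), (3,7). Each pair (i,j) satisfies i < j and arr[i] > arr[j].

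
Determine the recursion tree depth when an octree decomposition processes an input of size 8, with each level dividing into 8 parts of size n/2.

For divide and conquer with division factor 2:

Problem sizes at each level:
Level 0: 8
Level 1: 4
Level 2: 2
Level 3: 1

The root is level 0 and the size-1 base case is level 3 (the tree spans levels 0 through 3, i.e. 4 levels counting the root), so the depth is the number of divisions: log_2(8) = 3

The recursion tree depth is log_2(8) = 3. At each level, the problem size is divided by 2, so it takes 3 divisions to reduce to a base case of size 1. The algorithm makes 8 recursive calls at each level.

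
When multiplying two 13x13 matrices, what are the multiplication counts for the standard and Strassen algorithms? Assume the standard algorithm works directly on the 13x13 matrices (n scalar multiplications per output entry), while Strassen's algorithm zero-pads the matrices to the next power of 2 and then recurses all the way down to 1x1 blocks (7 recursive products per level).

Matrix multiplication for 13x13 matrices:

Strassen's algorithm requires power-of-2 dimensions. Pad 13x13 to 16x16 (next power of 2).

Standard algorithm: 13^3 = 2197 multiplications
Strassen's algorithm: 7^(log2(16)) = 7^4 = 2401 multiplications
Difference: 2197 - 2401 = -204 (Strassen uses MORE here due to padding overhead — for small or just-over-power-of-2 n, padding can outweigh the per-level savings)

Standard: 2197 multiplications (13^3). Strassen: 2401 multiplications (7^4, after padding to 16x16). Strassen reduces 8 recursive multiplications to 7 at each level.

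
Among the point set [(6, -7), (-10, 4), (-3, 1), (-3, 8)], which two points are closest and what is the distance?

Computing all pairwise distances among 4 points:

d((6, -7), (-10, 4)) = 19.4165
d((6, -7), (-3, 1)) = 12.0416
d((6, -7), (-3, 8)) = 17.4929
d((-10, 4), (-3, 1)) = 7.6158
d((-10, 4), (-3, 8)) = 8.0623
d((-3, 1), (-3, 8)) = 7.0 <-- minimum

Closest pair: (-3, 1) and (-3, 8) with distance 7.0

The closest pair is (-3, 1) and (-3, 8) with Euclidean distance 7.0. For 4 points, brute-force pairwise comparison is shown above. For large n, the divide-and-conquer algorithm (sort by x, recurse on halves, check the dividing strip) achieves O(n log n).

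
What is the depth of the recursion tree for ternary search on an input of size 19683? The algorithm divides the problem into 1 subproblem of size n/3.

For divide and conquer with division factor 3:

Problem sizes at each level:
Level 0: 19683
Level 1: 6561
Level 2: 2187
Level 3: 729
Level 4: 243
Level 5: 81
Level 6: 27
Level 7: 9
Level 8: 3
Level 9: 1

The root is level 0 and the size-1 base case is level 9 (the tree spans levels 0 through 9, i.e. 10 levels counting the root), so the depth is the number of divisions: log_3(19683) = 9

The recursion tree depth is log_3(19683) = 9. At each level, the problem size is divided by 3, so it takes 9 divisions to reduce to a base case of size 1. The algorithm makes 1 recursive call at each level.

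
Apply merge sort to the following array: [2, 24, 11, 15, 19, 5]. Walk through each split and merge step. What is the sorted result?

Merge sort trace:

Split: [2, 24, 11, 15, 19, 5] -> [2, 24, 11] and [15, 19, 5]
  Split: [2, 24, 11] -> [2] and [24, 11]
    Split: [24, 11] -> [24] and [11]
    Merge: [24] + [11] -> [11, 24]
  Merge: [2] + [11, 24] -> [2, 11, 24]
  Split: [15, 19, 5] -> [15] and [19, 5]
    Split: [19, 5] -> [19] and [5]
    Merge: [19] + [5] -> [5, 19]
  Merge: [15] + [5, 19] -> [5, 15, 19]
Merge: [2, 11, 24] + [5, 15, 19] -> [2, 5, 11, 15, 19, 24]

Final sorted array: [2, 5, 11, 15, 19, 24]

The merge sort proceeds by recursively splitting the array and merging sorted halves.
After all merges, the sorted array is [2, 5, 11, 15, 19, 24].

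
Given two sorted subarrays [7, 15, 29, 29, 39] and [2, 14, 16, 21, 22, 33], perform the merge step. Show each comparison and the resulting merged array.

Merging process:

Compare 7 vs 2: take 2 from right. Merged: [2]
Compare 7 vs 14: take 7 from left. Merged: [2, 7]
Compare 15 vs 14: take 14 from right. Merged: [2, 7, 14]
Compare 15 vs 16: take 15 from left. Merged: [2, 7, 14, 15]
Compare 29 vs 16: take 16 from right. Merged: [2, 7, 14, 15, 16]
Compare 29 vs 21: take 21 from right. Merged: [2, 7, 14, 15, 16, 21]
Compare 29 vs 22: take 22 from right. Merged: [2, 7, 14, 15, 16, 21, 22]
Compare 29 vs 33: take 29 from left. Merged: [2, 7, 14, 15, 16, 21, 22, 29]
Compare 29 vs 33: take 29 from left. Merged: [2, 7, 14, 15, 16, 21, 22, 29, 29]
Compare 39 vs 33: take 33 from right. Merged: [2, 7, 14, 15, 16, 21, 22, 29, 29, 33]
Append remaining from left: [39]. Merged: [2, 7, 14, 15, 16, 21, 22, 29, 29, 33, 39]

Final merged array: [2, 7, 14, 15, 16, 21, 22, 29, 29, 33, 39]
Total comparisons: 10

The merged array is [2, 7, 14, 15, 16, 21, 22, 29, 29, 33, 39], requiring 10 comparisons. The merge step runs in O(n) time where n is the total number of elements.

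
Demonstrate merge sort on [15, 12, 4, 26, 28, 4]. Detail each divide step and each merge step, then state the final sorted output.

Merge sort trace:

Split: [15, 12, 4, 26, 28, 4] -> [15, 12, 4] and [26, 28, 4]
  Split: [15, 12, 4] -> [15] and [12, 4]
    Split: [12, 4] -> [12] and [4]
    Merge: [12] + [4] -> [4, 12]
  Merge: [15] + [4, 12] -> [4, 12, 15]
  Split: [26, 28, 4] -> [26] and [28, 4]
    Split: [28, 4] -> [28] and [4]
    Merge: [28] + [4] -> [4, 28]
  Merge: [26] + [4, 28] -> [4, 26, 28]
Merge: [4, 12, 15] + [4, 26, 28] -> [4, 4, 12, 15, 26, 28]

Final sorted array: [4, 4, 12, 15, 26, 28]

The merge sort proceeds by recursively splitting the array and merging sorted halves.
After all merges, the sorted array is [4, 4, 12, 15, 26, 28].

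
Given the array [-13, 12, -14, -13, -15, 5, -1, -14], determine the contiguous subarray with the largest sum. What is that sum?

Using Kadane's algorithm on [-13, 12, -14, -13, -15, 5, -1, -14]:

Scanning through the array:
Position 1 (value 12): max_ending_here = 12, max_so_far = 12
Position 2 (value -14): max_ending_here = -2, max_so_far = 12
Position 3 (value -13): max_ending_here = -13, max_so_far = 12
Position 4 (value -15): max_ending_here = -15, max_so_far = 12
Position 5 (value 5): max_ending_here = 5, max_so_far = 12
Position 6 (value -1): max_ending_here = 4, max_so_far = 12
Position 7 (value -14): max_ending_here = -10, max_so_far = 12

Maximum subarray: [12]
Maximum sum: 12

The maximum subarray is [12] with sum 12. This subarray runs from index 1 to index 1.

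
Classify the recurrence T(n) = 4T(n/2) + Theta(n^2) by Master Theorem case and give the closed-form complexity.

Master Theorem for T(n) = 4T(n/2) + O(n^2):

a = 4, b = 2, c = 2
log_b(a) = log_2(4) = 2.0000

Case 2: c = 2 = log_2(4) = 2.0000
T(n) = O(n^2 log n) = O(n^2 log n)

For T(n) = 4T(n/2) + O(n^2): log_2(4) = 2.0000. This is Case 2 of the Master Theorem (c = log_b(a), equal work at all levels), giving O(n^2 log n).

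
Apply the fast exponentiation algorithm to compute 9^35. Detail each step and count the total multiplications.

Computing 9^35 by squaring (build up from 9^1; each line after the first costs one multiplication):

9^1 = 9
9^2 = (9^1)^2 = 9^2 = 81
9^4 = (9^2)^2 = 81^2 = 6561
9^8 = (9^4)^2 = 6561^2 = 43046721
9^16 = (9^8)^2 = 43046721^2 = 1853020188851841
9^17 = 9 * 9^16 = 9 * 1853020188851841 = 16677181699666569
9^34 = (9^17)^2 = 16677181699666569^2 = 278128389443693511257285776231761
9^35 = 9 * 9^34 = 9 * 278128389443693511257285776231761 = 2503155504993241601315571986085849

Result: 2503155504993241601315571986085849
Multiplications needed: 7 (7 lines after 9^1)

9^35 = 2503155504993241601315571986085849. Using exponentiation by squaring, this requires 7 multiplications. The key idea: if the exponent is even, square the half-power; if odd, multiply by the base once.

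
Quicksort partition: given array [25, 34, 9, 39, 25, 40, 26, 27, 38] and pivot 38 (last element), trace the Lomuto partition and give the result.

Lomuto partition with pivot = 38:

Initial array: [25, 34, 9, 39, 25, 40, 26, 27, 38]

arr[0]=25 <= 38: swap with position 0, array becomes [25, 34, 9, 39, 25, 40, 26, 27, 38]
arr[1]=34 <= 38: swap with position 1, array becomes [25, 34, 9, 39, 25, 40, 26, 27, 38]
arr[2]=9 <= 38: swap with position 2, array becomes [25, 34, 9, 39, 25, 40, 26, 27, 38]
arr[3]=39 > 38: no swap
arr[4]=25 <= 38: swap with position 3, array becomes [25, 34, 9, 25, 39, 40, 26, 27, 38]
arr[5]=40 > 38: no swap
arr[6]=26 <= 38: swap with position 4, array becomes [25, 34, 9, 25, 26, 40, 39, 27, 38]
arr[7]=27 <= 38: swap with position 5, array becomes [25, 34, 9, 25, 26, 27, 39, 40, 38]

Place pivot at position 6: [25, 34, 9, 25, 26, 27, 38, 40, 39]
Pivot position: 6

After partitioning with pivot 38, the array becomes [25, 34, 9, 25, 26, 27, 38, 40, 39]. The pivot is placed at index 6. All elements to the left of the pivot are <= 38, and all elements to the right are > 38.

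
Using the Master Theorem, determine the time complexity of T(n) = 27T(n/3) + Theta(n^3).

Master Theorem for T(n) = 27T(n/3) + O(n^3):

a = 27, b = 3, c = 3
log_b(a) = log_3(27) = 3.0000

Case 2: c = 3 = log_3(27) = 3.0000
T(n) = O(n^3 log n) = O(n^3 log n)

For T(n) = 27T(n/3) + O(n^3): log_3(27) = 3.0000. This is Case 2 of the Master Theorem (c = log_b(a), equal work at all levels), giving O(n^3 log n).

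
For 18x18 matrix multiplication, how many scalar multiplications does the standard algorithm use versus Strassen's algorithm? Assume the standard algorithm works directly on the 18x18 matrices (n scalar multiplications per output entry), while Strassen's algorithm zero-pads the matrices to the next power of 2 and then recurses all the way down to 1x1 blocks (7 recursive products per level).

Matrix multiplication for 18x18 matrices:

Strassen's algorithm requires power-of-2 dimensions. Pad 18x18 to 32x32 (next power of 2).

Standard algorithm: 18^3 = 5832 multiplications
Strassen's algorithm: 7^(log2(32)) = 7^5 = 16807 multiplications
Difference: 5832 - 16807 = -10975 (Strassen uses MORE here due to padding overhead — for small or just-over-power-of-2 n, padding can outweigh the per-level savings)

Standard: 5832 multiplications (18^3). Strassen: 16807 multiplications (7^5, after padding to 32x32). Strassen reduces 8 recursive multiplications to 7 at each level.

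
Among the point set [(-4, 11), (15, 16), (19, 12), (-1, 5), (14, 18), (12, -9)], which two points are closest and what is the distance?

Computing all pairwise distances among 6 points:

d((-4, 11), (15, 16)) = 19.6469
d((-4, 11), (19, 12)) = 23.0217
d((-4, 11), (-1, 5)) = 6.7082
d((-4, 11), (14, 18)) = 19.3132
d((-4, 11), (12, -9)) = 25.6125
d((15, 16), (19, 12)) = 5.6569
d((15, 16), (-1, 5)) = 19.4165
d((15, 16), (14, 18)) = 2.2361 <-- minimum
d((15, 16), (12, -9)) = 25.1794
d((19, 12), (-1, 5)) = 21.1896
d((19, 12), (14, 18)) = 7.8102
d((19, 12), (12, -9)) = 22.1359
d((-1, 5), (14, 18)) = 19.8494
d((-1, 5), (12, -9)) = 19.105
d((14, 18), (12, -9)) = 27.074

Closest pair: (15, 16) and (14, 18) with distance 2.2361

The closest pair is (15, 16) and (14, 18) with Euclidean distance 2.2361. For 6 points, brute-force pairwise comparison is shown above. For large n, the divide-and-conquer algorithm (sort by x, recurse on halves, check the dividing strip) achieves O(n log n).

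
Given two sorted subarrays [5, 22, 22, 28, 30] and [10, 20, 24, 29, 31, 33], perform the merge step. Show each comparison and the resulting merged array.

Merging process:

Compare 5 vs 10: take 5 from left. Merged: [5]
Compare 22 vs 10: take 10 from right. Merged: [5, 10]
Compare 22 vs 20: take 20 from right. Merged: [5, 10, 20]
Compare 22 vs 24: take 22 from left. Merged: [5, 10, 20, 22]
Compare 22 vs 24: take 22 from left. Merged: [5, 10, 20, 22, 22]
Compare 28 vs 24: take 24 from right. Merged: [5, 10, 20, 22, 22, 24]
Compare 28 vs 29: take 28 from left. Merged: [5, 10, 20, 22, 22, 24, 28]
Compare 30 vs 29: take 29 from right. Merged: [5, 10, 20, 22, 22, 24, 28, 29]
Compare 30 vs 31: take 30 from left. Merged: [5, 10, 20, 22, 22, 24, 28, 29, 30]
Append remaining from right: [31, 33]. Merged: [5, 10, 20, 22, 22, 24, 28, 29, 30, 31, 33]

Final merged array: [5, 10, 20, 22, 22, 24, 28, 29, 30, 31, 33]
Total comparisons: 9

The merged array is [5, 10, 20, 22, 22, 24, 28, 29, 30, 31, 33], requiring 9 comparisons. The merge step runs in O(n) time where n is the total number of elements.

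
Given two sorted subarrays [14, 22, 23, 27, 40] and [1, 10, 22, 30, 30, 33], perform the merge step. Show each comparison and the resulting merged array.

Merging process:

Compare 14 vs 1: take 1 from right. Merged: [1]
Compare 14 vs 10: take 10 from right. Merged: [1, 10]
Compare 14 vs 22: take 14 from left. Merged: [1, 10, 14]
Compare 22 vs 22: take 22 from left. Merged: [1, 10, 14, 22]
Compare 23 vs 22: take 22 from right. Merged: [1, 10, 14, 22, 22]
Compare 23 vs 30: take 23 from left. Merged: [1, 10, 14, 22, 22, 23]
Compare 27 vs 30: take 27 from left. Merged: [1, 10, 14, 22, 22, 23, 27]
Compare 40 vs 30: take 30 from right. Merged: [1, 10, 14, 22, 22, 23, 27, 30]
Compare 40 vs 30: take 30 from right. Merged: [1, 10, 14, 22, 22, 23, 27, 30, 30]
Compare 40 vs 33: take 33 from right. Merged: [1, 10, 14, 22, 22, 23, 27, 30, 30, 33]
Append remaining from left: [40]. Merged: [1, 10, 14, 22, 22, 23, 27, 30, 30, 33, 40]

Final merged array: [1, 10, 14, 22, 22, 23, 27, 30, 30, 33, 40]
Total comparisons: 10

The merged array is [1, 10, 14, 22, 22, 23, 27, 30, 30, 33, 40], requiring 10 comparisons. The merge step runs in O(n) time where n is the total number of elements.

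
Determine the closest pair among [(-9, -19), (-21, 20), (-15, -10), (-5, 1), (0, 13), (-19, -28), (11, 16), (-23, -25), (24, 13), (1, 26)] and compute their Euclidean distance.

Computing all pairwise distances among 10 points:

d((-9, -19), (-21, 20)) = 40.8044
d((-9, -19), (-15, -10)) = 10.8167
d((-9, -19), (-5, 1)) = 20.3961
d((-9, -19), (0, 13)) = 33.2415
d((-9, -19), (-19, -28)) = 13.4536
d((-9, -19), (11, 16)) = 40.3113
d((-9, -19), (-23, -25)) = 15.2315
d((-9, -19), (24, 13)) = 45.9674
d((-9, -19), (1, 26)) = 46.0977
d((-21, 20), (-15, -10)) = 30.5941
d((-21, 20), (-5, 1)) = 24.8395
d((-21, 20), (0, 13)) = 22.1359
d((-21, 20), (-19, -28)) = 48.0416
d((-21, 20), (11, 16)) = 32.249
d((-21, 20), (-23, -25)) = 45.0444
d((-21, 20), (24, 13)) = 45.5412
d((-21, 20), (1, 26)) = 22.8035
d((-15, -10), (-5, 1)) = 14.8661
d((-15, -10), (0, 13)) = 27.4591
d((-15, -10), (-19, -28)) = 18.4391
d((-15, -10), (11, 16)) = 36.7696
d((-15, -10), (-23, -25)) = 17.0
d((-15, -10), (24, 13)) = 45.2769
d((-15, -10), (1, 26)) = 39.3954
d((-5, 1), (0, 13)) = 13.0
d((-5, 1), (-19, -28)) = 32.2025
d((-5, 1), (11, 16)) = 21.9317
d((-5, 1), (-23, -25)) = 31.6228
d((-5, 1), (24, 13)) = 31.3847
d((-5, 1), (1, 26)) = 25.7099
d((0, 13), (-19, -28)) = 45.1885
d((0, 13), (11, 16)) = 11.4018
d((0, 13), (-23, -25)) = 44.4185
d((0, 13), (24, 13)) = 24.0
d((0, 13), (1, 26)) = 13.0384
d((-19, -28), (11, 16)) = 53.2541
d((-19, -28), (-23, -25)) = 5.0 <-- minimum
d((-19, -28), (24, 13)) = 59.4138
d((-19, -28), (1, 26)) = 57.5847
d((11, 16), (-23, -25)) = 53.2635
d((11, 16), (24, 13)) = 13.3417
d((11, 16), (1, 26)) = 14.1421
d((-23, -25), (24, 13)) = 60.4401
d((-23, -25), (1, 26)) = 56.3649
d((24, 13), (1, 26)) = 26.4197

Closest pair: (-19, -28) and (-23, -25) with distance 5.0

The closest pair is (-19, -28) and (-23, -25) with Euclidean distance 5.0. For 10 points, brute-force pairwise comparison is shown above. For large n, the divide-and-conquer algorithm (sort by x, recurse on halves, check the dividing strip) achieves O(n log n).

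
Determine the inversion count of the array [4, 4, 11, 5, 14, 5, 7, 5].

Finding inversions in [4, 4, 11, 5, 14, 5, 7, 5]:

(2, 3): arr[2]=11 > arr[3]=5
(2, 5): arr[2]=11 > arr[5]=5
(2, 6): arr[2]=11 > arr[6]=7
(2, 7): arr[2]=11 > arr[7]=5
(4, 5): arr[4]=14 > arr[5]=5
(4, 6): arr[4]=14 > arr[6]=7
(4, 7): arr[4]=14 > arr[7]=5
(6, 7): arr[6]=7 > arr[7]=5

Total inversions: 8

The array has 8 inversion(s): (2,3), (2,5), (2,6), (2,7), (4,5), (4,6), (4,7), (6,7). Each pair (i,j) satisfies i < j and arr[i] > arr[j].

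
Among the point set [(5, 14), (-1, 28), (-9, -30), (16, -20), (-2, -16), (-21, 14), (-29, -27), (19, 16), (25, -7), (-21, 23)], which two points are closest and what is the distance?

Computing all pairwise distances among 10 points:

d((5, 14), (-1, 28)) = 15.2315
d((5, 14), (-9, -30)) = 46.1736
d((5, 14), (16, -20)) = 35.7351
d((5, 14), (-2, -16)) = 30.8058
d((5, 14), (-21, 14)) = 26.0
d((5, 14), (-29, -27)) = 53.2635
d((5, 14), (19, 16)) = 14.1421
d((5, 14), (25, -7)) = 29.0
d((5, 14), (-21, 23)) = 27.5136
d((-1, 28), (-9, -30)) = 58.5491
d((-1, 28), (16, -20)) = 50.9215
d((-1, 28), (-2, -16)) = 44.0114
d((-1, 28), (-21, 14)) = 24.4131
d((-1, 28), (-29, -27)) = 61.7171
d((-1, 28), (19, 16)) = 23.3238
d((-1, 28), (25, -7)) = 43.6005
d((-1, 28), (-21, 23)) = 20.6155
d((-9, -30), (16, -20)) = 26.9258
d((-9, -30), (-2, -16)) = 15.6525
d((-9, -30), (-21, 14)) = 45.607
d((-9, -30), (-29, -27)) = 20.2237
d((-9, -30), (19, 16)) = 53.8516
d((-9, -30), (25, -7)) = 41.0488
d((-9, -30), (-21, 23)) = 54.3415
d((16, -20), (-2, -16)) = 18.4391
d((16, -20), (-21, 14)) = 50.2494
d((16, -20), (-29, -27)) = 45.5412
d((16, -20), (19, 16)) = 36.1248
d((16, -20), (25, -7)) = 15.8114
d((16, -20), (-21, 23)) = 56.7274
d((-2, -16), (-21, 14)) = 35.5106
d((-2, -16), (-29, -27)) = 29.1548
d((-2, -16), (19, 16)) = 38.2753
d((-2, -16), (25, -7)) = 28.4605
d((-2, -16), (-21, 23)) = 43.382
d((-21, 14), (-29, -27)) = 41.7732
d((-21, 14), (19, 16)) = 40.05
d((-21, 14), (25, -7)) = 50.5668
d((-21, 14), (-21, 23)) = 9.0 <-- minimum
d((-29, -27), (19, 16)) = 64.4438
d((-29, -27), (25, -7)) = 57.5847
d((-29, -27), (-21, 23)) = 50.636
d((19, 16), (25, -7)) = 23.7697
d((19, 16), (-21, 23)) = 40.6079
d((25, -7), (-21, 23)) = 54.9181

Closest pair: (-21, 14) and (-21, 23) with distance 9.0

The closest pair is (-21, 14) and (-21, 23) with Euclidean distance 9.0. For 10 points, brute-force pairwise comparison is shown above. For large n, the divide-and-conquer algorithm (sort by x, recurse on halves, check the dividing strip) achieves O(n log n).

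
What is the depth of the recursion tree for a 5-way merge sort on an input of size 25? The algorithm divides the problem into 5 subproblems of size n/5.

For divide and conquer with division factor 5:

Problem sizes at each level:
Level 0: 25
Level 1: 5
Level 2: 1

The root is level 0 and the size-1 base case is level 2 (the tree spans levels 0 through 2, i.e. 3 levels counting the root), so the depth is the number of divisions: log_5(25) = 2

The recursion tree depth is log_5(25) = 2. At each level, the problem size is divided by 5, so it takes 2 divisions to reduce to a base case of size 1. The algorithm makes 5 recursive calls at each level.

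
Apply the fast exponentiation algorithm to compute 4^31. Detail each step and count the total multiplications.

Computing 4^31 by squaring (build up from 4^1; each line after the first costs one multiplication):

4^1 = 4
4^2 = (4^1)^2 = 4^2 = 16
4^3 = 4 * 4^2 = 4 * 16 = 64
4^6 = (4^3)^2 = 64^2 = 4096
4^7 = 4 * 4^6 = 4 * 4096 = 16384
4^14 = (4^7)^2 = 16384^2 = 268435456
4^15 = 4 * 4^14 = 4 * 268435456 = 1073741824
4^30 = (4^15)^2 = 1073741824^2 = 1152921504606846976
4^31 = 4 * 4^30 = 4 * 1152921504606846976 = 4611686018427387904

Result: 4611686018427387904
Multiplications needed: 8 (8 lines after 4^1)

4^31 = 4611686018427387904. Using exponentiation by squaring, this requires 8 multiplications. The key idea: if the exponent is even, square the half-power; if odd, multiply by the base once.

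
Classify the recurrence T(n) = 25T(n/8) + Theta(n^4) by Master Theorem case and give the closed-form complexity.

Master Theorem for T(n) = 25T(n/8) + O(n^4):

a = 25, b = 8, c = 4
log_b(a) = log_8(25) = 1.5480

Case 3: c = 4 > log_8(25) = 1.5480
T(n) = O(n^4) = O(n^4)

For T(n) = 25T(n/8) + O(n^4): log_8(25) = 1.5480. This is Case 3 of the Master Theorem (c > log_b(a), work dominated by root), giving O(n^4).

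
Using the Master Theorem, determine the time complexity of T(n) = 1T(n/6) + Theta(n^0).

Master Theorem for T(n) = 1T(n/6) + O(n^0):

a = 1, b = 6, c = 0
log_b(a) = log_6(1) = 0.0000

Case 2: c = 0 = log_6(1) = 0.0000
T(n) = O(n^0 log n) = O(log n)

For T(n) = 1T(n/6) + O(n^0): log_6(1) = 0.0000. This is Case 2 of the Master Theorem (c = log_b(a), equal work at all levels), giving O(log n).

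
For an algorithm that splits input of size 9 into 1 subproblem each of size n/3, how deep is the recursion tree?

For divide and conquer with division factor 3:

Problem sizes at each level:
Level 0: 9
Level 1: 3
Level 2: 1

The root is level 0 and the size-1 base case is level 2 (the tree spans levels 0 through 2, i.e. 3 levels counting the root), so the depth is the number of divisions: log_3(9) = 2

The recursion tree depth is log_3(9) = 2. At each level, the problem size is divided by 3, so it takes 2 divisions to reduce to a base case of size 1. The algorithm makes 1 recursive call at each level.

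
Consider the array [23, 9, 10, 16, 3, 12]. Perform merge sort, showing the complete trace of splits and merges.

Merge sort trace:

Split: [23, 9, 10, 16, 3, 12] -> [23, 9, 10] and [16, 3, 12]
  Split: [23, 9, 10] -> [23] and [9, 10]
    Split: [9, 10] -> [9] and [10]
    Merge: [9] + [10] -> [9, 10]
  Merge: [23] + [9, 10] -> [9, 10, 23]
  Split: [16, 3, 12] -> [16] and [3, 12]
    Split: [3, 12] -> [3] and [12]
    Merge: [3] + [12] -> [3, 12]
  Merge: [16] + [3, 12] -> [3, 12, 16]
Merge: [9, 10, 23] + [3, 12, 16] -> [3, 9, 10, 12, 16, 23]

Final sorted array: [3, 9, 10, 12, 16, 23]

The merge sort proceeds by recursively splitting the array and merging sorted halves.
After all merges, the sorted array is [3, 9, 10, 12, 16, 23].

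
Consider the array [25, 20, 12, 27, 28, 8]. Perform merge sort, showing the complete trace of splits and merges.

Merge sort trace:

Split: [25, 20, 12, 27, 28, 8] -> [25, 20, 12] and [27, 28, 8]
  Split: [25, 20, 12] -> [25] and [20, 12]
    Split: [20, 12] -> [20] and [12]
    Merge: [20] + [12] -> [12, 20]
  Merge: [25] + [12, 20] -> [12, 20, 25]
  Split: [27, 28, 8] -> [27] and [28, 8]
    Split: [28, 8] -> [28] and [8]
    Merge: [28] + [8] -> [8, 28]
  Merge: [27] + [8, 28] -> [8, 27, 28]
Merge: [12, 20, 25] + [8, 27, 28] -> [8, 12, 20, 25, 27, 28]

Final sorted array: [8, 12, 20, 25, 27, 28]

The merge sort proceeds by recursively splitting the array and merging sorted halves.
After all merges, the sorted array is [8, 12, 20, 25, 27, 28].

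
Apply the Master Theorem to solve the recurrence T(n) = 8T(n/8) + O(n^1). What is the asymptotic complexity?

Master Theorem for T(n) = 8T(n/8) + O(n^1):

a = 8, b = 8, c = 1
log_b(a) = log_8(8) = 1.0000

Case 2: c = 1 = log_8(8) = 1.0000
T(n) = O(n^1 log n) = O(n log n)

For T(n) = 8T(n/8) + O(n^1): log_8(8) = 1.0000. This is Case 2 of the Master Theorem (c = log_b(a), equal work at all levels), giving O(n log n).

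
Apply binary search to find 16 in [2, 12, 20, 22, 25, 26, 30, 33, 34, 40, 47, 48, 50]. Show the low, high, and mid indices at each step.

Binary search for 16 in [2, 12, 20, 22, 25, 26, 30, 33, 34, 40, 47, 48, 50]:

lo=0, hi=12, mid=6, arr[mid]=30 -> 30 > 16, search left half
lo=0, hi=5, mid=2, arr[mid]=20 -> 20 > 16, search left half
lo=0, hi=1, mid=0, arr[mid]=2 -> 2 < 16, search right half
lo=1, hi=1, mid=1, arr[mid]=12 -> 12 < 16, search right half
lo=2 > hi=1, target 16 not found

Binary search determines that 16 is not in the array after 4 comparisons. The search space was exhausted without finding the target.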